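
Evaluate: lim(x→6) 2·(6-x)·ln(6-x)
This is a 0·∞ indeterminate form.

Rewrite 0·∞ as a quotient (0/0 or ∞/∞ form), then apply L'Hôpital's rule:
  lim(x→6) 2·(6-x)·ln(6-x) = 0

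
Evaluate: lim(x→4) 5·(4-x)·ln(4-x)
This is a 0·∞ indeterminate form.

Rewrite 0·∞ as a quotient (0/0 or ∞/∞ form), then apply L'Hôpital's rule:
  lim(x→4) 5·(4-x)·ln(4-x) = 0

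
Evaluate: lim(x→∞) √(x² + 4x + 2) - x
This is an ∞-∞ indeterminate form.

Combine fractions or rationalize to convert ∞-∞ to 0/0 form:
  lim(x→∞) √(x² + 4x + 2) - x = 2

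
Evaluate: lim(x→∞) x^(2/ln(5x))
This is an exponential indeterminate form.

For exponential indeterminate forms, take the natural log:
  Let L = lim(x→∞) x^(2/ln(5x))
  Then ln(L) = lim(x→∞) [exponent × ln(base)]
  Evaluate using L'Hôpital or standard limits, then exponentiate.
  L = e²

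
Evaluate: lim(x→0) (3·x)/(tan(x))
This is a 0/0 indeterminate form.

Apply L'Hôpital's rule: differentiate numerator and denominator separately.
  f(x) = 3·x   ⇒   f'(x) = 3
  g(x) = tan(x)   ⇒   g'(x) = tan(x)^2 + 1
  lim(x→0) f'(x)/g'(x) = lim(x→0) (3)/(tan(x)^2 + 1)
  = 3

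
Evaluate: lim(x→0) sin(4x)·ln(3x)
This is a 0·∞ indeterminate form.

Rewrite 0·∞ as a quotient (0/0 or ∞/∞ form), then apply L'Hôpital's rule:
  lim(x→0) sin(4x)·ln(3x) = 0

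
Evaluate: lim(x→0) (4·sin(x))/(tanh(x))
This is a 0/0 indeterminate form.

Apply L'Hôpital's rule: differentiate numerator and denominator separately.
  f(x) = 4·sin(x)   ⇒   f'(x) = 4·cos(x)
  g(x) = tanh(x)   ⇒   g'(x) = 1 - tanh(x)^2
  lim(x→0) f'(x)/g'(x) = lim(x→0) (4·cos(x))/(1 - tanh(x)^2)
  = 4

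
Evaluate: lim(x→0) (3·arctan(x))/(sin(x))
This is a 0/0 indeterminate form.

Apply L'Hôpital's rule: differentiate numerator and denominator separately.
  f(x) = 3·atan(x)   ⇒   f'(x) = 3/(x^2 + 1)
  g(x) = sin(x)   ⇒   g'(x) = cos(x)
  lim(x→0) f'(x)/g'(x) = lim(x→0) (3/(x^2 + 1))/(cos(x))
  = 3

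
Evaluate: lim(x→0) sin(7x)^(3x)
This is an exponential indeterminate form.

For exponential indeterminate forms, take the natural log:
  Let L = lim(x→0) sin(7x)^(3x)
  Then ln(L) = lim(x→0) [exponent × ln(base)]
  Evaluate using L'Hôpital or standard limits, then exponentiate.
  L = 1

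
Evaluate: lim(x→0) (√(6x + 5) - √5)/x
This is a standard limit.

Factor or rationalize the expression:
  lim(x→0) (√(6x + 5) - √5)/x = 3·sqrt(5)/5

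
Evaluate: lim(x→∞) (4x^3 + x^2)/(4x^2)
This is an ∞/∞ indeterminate form.

Apply L'Hôpital's rule: differentiate numerator and denominator separately.
  f(x) = 4·x^3 + x^2   ⇒   f'(x) = 12·x^2 + 2·x
  g(x) = 4·x^2   ⇒   g'(x) = 8·x
  lim(x→∞) f'(x)/g'(x) = lim(x→∞) (12·x^2 + 2·x)/(8·x)
  = ∞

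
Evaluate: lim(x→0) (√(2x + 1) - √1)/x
This is a standard limit.

Factor or rationalize the expression:
  lim(x→0) (√(2x + 1) - √1)/x = 1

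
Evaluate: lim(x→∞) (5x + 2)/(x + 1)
This is an ∞/∞ indeterminate form.

Apply L'Hôpital's rule: differentiate numerator and denominator separately.
  f(x) = 5·x + 2   ⇒   f'(x) = 5
  g(x) = x + 1   ⇒   g'(x) = 1
  lim(x→∞) f'(x)/g'(x) = lim(x→∞) (5)/(1)
  = 5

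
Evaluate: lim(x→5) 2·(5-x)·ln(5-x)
This is a 0·∞ indeterminate form.

Rewrite 0·∞ as a quotient (0/0 or ∞/∞ form), then apply L'Hôpital's rule:
  lim(x→5) 2·(5-x)·ln(5-x) = 0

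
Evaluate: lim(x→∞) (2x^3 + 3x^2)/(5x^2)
This is an ∞/∞ indeterminate form.

Apply L'Hôpital's rule: differentiate numerator and denominator separately.
  f(x) = 2·x^3 + 3·x^2   ⇒   f'(x) = 6·x^2 + 6·x
  g(x) = 5·x^2   ⇒   g'(x) = 10·x
  lim(x→∞) f'(x)/g'(x) = lim(x→∞) (6·x^2 + 6·x)/(10·x)
  = ∞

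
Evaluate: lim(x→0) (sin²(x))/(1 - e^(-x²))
This is a 0/0 indeterminate form.

Apply L'Hôpital's rule: differentiate numerator and denominator separately.
  f(x) = sin(x)^2   ⇒   f'(x) = 2·sin(x)·cos(x)
  g(x) = 1 - e^(-x^2)   ⇒   g'(x) = 2·x·e^(-x^2)
  lim(x→0) f'(x)/g'(x) = lim(x→0) (2·sin(x)·cos(x))/(2·x·e^(-x^2))
  = 1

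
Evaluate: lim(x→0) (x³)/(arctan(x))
This is a 0/0 indeterminate form.

Apply L'Hôpital's rule: differentiate numerator and denominator separately.
  f(x) = x^3   ⇒   f'(x) = 3·x^2
  g(x) = atan(x)   ⇒   g'(x) = 1/(x^2 + 1)
  lim(x→0) f'(x)/g'(x) = lim(x→0) (3·x^2)/(1/(x^2 + 1))
  = 0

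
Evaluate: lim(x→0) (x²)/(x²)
This is a 0/0 indeterminate form.

Apply L'Hôpital's rule: differentiate numerator and denominator separately.
  f(x) = x^2   ⇒   f'(x) = 2·x
  g(x) = x^2   ⇒   g'(x) = 2·x
  lim(x→0) f'(x)/g'(x) = lim(x→0) (2·x)/(2·x)
  = 1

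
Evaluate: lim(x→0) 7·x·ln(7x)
This is a 0·∞ indeterminate form.

Rewrite 0·∞ as a quotient (0/0 or ∞/∞ form), then apply L'Hôpital's rule:
  lim(x→0) 7·x·ln(7x) = 0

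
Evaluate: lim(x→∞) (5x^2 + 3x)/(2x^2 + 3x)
This is an ∞/∞ indeterminate form.

Apply L'Hôpital's rule: differentiate numerator and denominator separately.
  f(x) = 5·x^2 + 3·x   ⇒   f'(x) = 10·x + 3
  g(x) = 2·x^2 + 3·x   ⇒   g'(x) = 4·x + 3
  lim(x→∞) f'(x)/g'(x) = lim(x→∞) (10·x + 3)/(4·x + 3)
  = 5/2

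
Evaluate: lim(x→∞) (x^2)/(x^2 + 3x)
This is an ∞/∞ indeterminate form.

Apply L'Hôpital's rule: differentiate numerator and denominator separately.
  f(x) = x^2   ⇒   f'(x) = 2·x
  g(x) = x^2 + 3·x   ⇒   g'(x) = 2·x + 3
  lim(x→∞) f'(x)/g'(x) = lim(x→∞) (2·x)/(2·x + 3)
  = 1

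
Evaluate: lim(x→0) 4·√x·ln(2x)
This is a 0·∞ indeterminate form.

Rewrite 0·∞ as a quotient (0/0 or ∞/∞ form), then apply L'Hôpital's rule:
  lim(x→0) 4·√x·ln(2x) = 0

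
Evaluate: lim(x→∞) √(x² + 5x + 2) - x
This is an ∞-∞ indeterminate form.

Combine fractions or rationalize to convert ∞-∞ to 0/0 form:
  lim(x→∞) √(x² + 5x + 2) - x = 5/2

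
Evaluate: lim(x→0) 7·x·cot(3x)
This is a 0·∞ indeterminate form.

Rewrite 0·∞ as a quotient (0/0 or ∞/∞ form), then apply L'Hôpital's rule:
  lim(x→0) 7·x·cot(3x) = 7/3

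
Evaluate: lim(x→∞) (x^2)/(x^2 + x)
This is an ∞/∞ indeterminate form.

Apply L'Hôpital's rule: differentiate numerator and denominator separately.
  f(x) = x^2   ⇒   f'(x) = 2·x
  g(x) = x^2 + x   ⇒   g'(x) = 2·x + 1
  lim(x→∞) f'(x)/g'(x) = lim(x→∞) (2·x)/(2·x + 1)
  = 1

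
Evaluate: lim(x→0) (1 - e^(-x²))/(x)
This is a 0/0 indeterminate form.

Apply L'Hôpital's rule: differentiate numerator and denominator separately.
  f(x) = 1 - e^(-x^2)   ⇒   f'(x) = 2·x·e^(-x^2)
  g(x) = x   ⇒   g'(x) = 1
  lim(x→0) f'(x)/g'(x) = lim(x→0) (2·x·e^(-x^2))/(1)
  = 0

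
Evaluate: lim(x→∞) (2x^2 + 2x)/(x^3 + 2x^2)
This is an ∞/∞ indeterminate form.

Apply L'Hôpital's rule: differentiate numerator and denominator separately.
  f(x) = 2·x^2 + 2·x   ⇒   f'(x) = 4·x + 2
  g(x) = x^3 + 2·x^2   ⇒   g'(x) = 3·x^2 + 4·x
  lim(x→∞) f'(x)/g'(x) = lim(x→∞) (4·x + 2)/(3·x^2 + 4·x)
  = 0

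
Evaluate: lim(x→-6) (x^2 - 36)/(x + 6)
This is a standard limit.

Factor or rationalize the expression:
  lim(x→-6) (x^2 - 36)/(x + 6) = -12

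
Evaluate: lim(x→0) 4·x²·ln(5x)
This is a 0·∞ indeterminate form.

Rewrite 0·∞ as a quotient (0/0 or ∞/∞ form), then apply L'Hôpital's rule:
  lim(x→0) 4·x²·ln(5x) = 0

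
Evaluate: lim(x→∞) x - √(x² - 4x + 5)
This is an ∞-∞ indeterminate form.

Combine fractions or rationalize to convert ∞-∞ to 0/0 form:
  lim(x→∞) x - √(x² - 4x + 5) = 2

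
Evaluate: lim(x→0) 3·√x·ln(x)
This is a 0·∞ indeterminate form.

Rewrite 0·∞ as a quotient (0/0 or ∞/∞ form), then apply L'Hôpital's rule:
  lim(x→0) 3·√x·ln(x) = 0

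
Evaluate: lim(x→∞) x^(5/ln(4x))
This is an exponential indeterminate form.

For exponential indeterminate forms, take the natural log:
  Let L = lim(x→∞) x^(5/ln(4x))
  Then ln(L) = lim(x→∞) [exponent × ln(base)]
  Evaluate using L'Hôpital or standard limits, then exponentiate.
  L = e^(5)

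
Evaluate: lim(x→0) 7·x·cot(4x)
This is a 0·∞ indeterminate form.

Rewrite 0·∞ as a quotient (0/0 or ∞/∞ form), then apply L'Hôpital's rule:
  lim(x→0) 7·x·cot(4x) = 7/4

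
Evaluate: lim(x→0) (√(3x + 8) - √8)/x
This is a standard limit.

Factor or rationalize the expression:
  lim(x→0) (√(3x + 8) - √8)/x = 3·sqrt(2)/8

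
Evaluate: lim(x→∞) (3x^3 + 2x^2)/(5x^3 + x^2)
This is an ∞/∞ indeterminate form.

Apply L'Hôpital's rule: differentiate numerator and denominator separately.
  f(x) = 3·x^3 + 2·x^2   ⇒   f'(x) = 9·x^2 + 4·x
  g(x) = 5·x^3 + x^2   ⇒   g'(x) = 15·x^2 + 2·x
  lim(x→∞) f'(x)/g'(x) = lim(x→∞) (9·x^2 + 4·x)/(15·x^2 + 2·x)
  = 3/5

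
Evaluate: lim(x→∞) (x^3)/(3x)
This is an ∞/∞ indeterminate form.

Apply L'Hôpital's rule: differentiate numerator and denominator separately.
  f(x) = x^3   ⇒   f'(x) = 3·x^2
  g(x) = 3·x   ⇒   g'(x) = 3
  lim(x→∞) f'(x)/g'(x) = lim(x→∞) (3·x^2)/(3)
  = ∞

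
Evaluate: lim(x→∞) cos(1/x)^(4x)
This is an exponential indeterminate form.

For exponential indeterminate forms, take the natural log:
  Let L = lim(x→∞) cos(1/x)^(4x)
  Then ln(L) = lim(x→∞) [exponent × ln(base)]
  Evaluate using L'Hôpital or standard limits, then exponentiate.
  L = 1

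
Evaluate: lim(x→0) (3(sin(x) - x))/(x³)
This is a 0/0 indeterminate form.

Apply L'Hôpital's rule: differentiate numerator and denominator separately.
  f(x) = -3·x + 3·sin(x)   ⇒   f'(x) = 3·cos(x) - 3
  g(x) = x^3   ⇒   g'(x) = 3·x^2
  lim(x→0) f'(x)/g'(x) = lim(x→0) (3·cos(x) - 3)/(3·x^2)
  = -1/2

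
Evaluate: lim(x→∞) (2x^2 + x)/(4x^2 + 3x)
This is an ∞/∞ indeterminate form.

Apply L'Hôpital's rule: differentiate numerator and denominator separately.
  f(x) = 2·x^2 + x   ⇒   f'(x) = 4·x + 1
  g(x) = 4·x^2 + 3·x   ⇒   g'(x) = 8·x + 3
  lim(x→∞) f'(x)/g'(x) = lim(x→∞) (4·x + 1)/(8·x + 3)
  = 1/2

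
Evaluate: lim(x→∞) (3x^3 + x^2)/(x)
This is an ∞/∞ indeterminate form.

Apply L'Hôpital's rule: differentiate numerator and denominator separately.
  f(x) = 3·x^3 + x^2   ⇒   f'(x) = 9·x^2 + 2·x
  g(x) = x   ⇒   g'(x) = 1
  lim(x→∞) f'(x)/g'(x) = lim(x→∞) (9·x^2 + 2·x)/(1)
  = ∞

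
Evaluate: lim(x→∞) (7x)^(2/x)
This is an exponential indeterminate form.

For exponential indeterminate forms, take the natural log:
  Let L = lim(x→∞) (7x)^(2/x)
  Then ln(L) = lim(x→∞) [exponent × ln(base)]
  Evaluate using L'Hôpital or standard limits, then exponentiate.
  L = 1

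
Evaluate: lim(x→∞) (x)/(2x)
This is an ∞/∞ indeterminate form.

Apply L'Hôpital's rule: differentiate numerator and denominator separately.
  f(x) = x   ⇒   f'(x) = 1
  g(x) = 2·x   ⇒   g'(x) = 2
  lim(x→∞) f'(x)/g'(x) = lim(x→∞) (1)/(2)
  = 1/2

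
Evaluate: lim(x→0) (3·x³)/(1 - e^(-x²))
This is a 0/0 indeterminate form.

Apply L'Hôpital's rule: differentiate numerator and denominator separately.
  f(x) = 3·x^3   ⇒   f'(x) = 9·x^2
  g(x) = 1 - e^(-x^2)   ⇒   g'(x) = 2·x·e^(-x^2)
  lim(x→0) f'(x)/g'(x) = lim(x→0) (9·x^2)/(2·x·e^(-x^2))
  = 0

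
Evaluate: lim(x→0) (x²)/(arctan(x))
This is a 0/0 indeterminate form.

Apply L'Hôpital's rule: differentiate numerator and denominator separately.
  f(x) = x^2   ⇒   f'(x) = 2·x
  g(x) = atan(x)   ⇒   g'(x) = 1/(x^2 + 1)
  lim(x→0) f'(x)/g'(x) = lim(x→0) (2·x)/(1/(x^2 + 1))
  = 0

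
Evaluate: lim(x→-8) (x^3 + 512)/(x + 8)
This is a standard limit.

Factor or rationalize the expression:
  lim(x→-8) (x^3 + 512)/(x + 8) = 192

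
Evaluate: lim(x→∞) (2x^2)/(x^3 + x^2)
This is an ∞/∞ indeterminate form.

Apply L'Hôpital's rule: differentiate numerator and denominator separately.
  f(x) = 2·x^2   ⇒   f'(x) = 4·x
  g(x) = x^3 + x^2   ⇒   g'(x) = 3·x^2 + 2·x
  lim(x→∞) f'(x)/g'(x) = lim(x→∞) (4·x)/(3·x^2 + 2·x)
  = 0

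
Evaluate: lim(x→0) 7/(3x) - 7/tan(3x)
This is an ∞-∞ indeterminate form.

Combine fractions or rationalize to convert ∞-∞ to 0/0 form:
  lim(x→0) 7/(3x) - 7/tan(3x) = 0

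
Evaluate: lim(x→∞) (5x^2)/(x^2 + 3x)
This is an ∞/∞ indeterminate form.

Apply L'Hôpital's rule: differentiate numerator and denominator separately.
  f(x) = 5·x^2   ⇒   f'(x) = 10·x
  g(x) = x^2 + 3·x   ⇒   g'(x) = 2·x + 3
  lim(x→∞) f'(x)/g'(x) = lim(x→∞) (10·x)/(2·x + 3)
  = 5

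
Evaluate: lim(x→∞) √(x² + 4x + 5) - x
This is an ∞-∞ indeterminate form.

Combine fractions or rationalize to convert ∞-∞ to 0/0 form:
  lim(x→∞) √(x² + 4x + 5) - x = 2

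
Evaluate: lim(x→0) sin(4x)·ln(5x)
This is a 0·∞ indeterminate form.

Rewrite 0·∞ as a quotient (0/0 or ∞/∞ form), then apply L'Hôpital's rule:
  lim(x→0) sin(4x)·ln(5x) = 0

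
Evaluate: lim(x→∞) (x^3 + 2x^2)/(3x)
This is an ∞/∞ indeterminate form.

Apply L'Hôpital's rule: differentiate numerator and denominator separately.
  f(x) = x^3 + 2·x^2   ⇒   f'(x) = 3·x^2 + 4·x
  g(x) = 3·x   ⇒   g'(x) = 3
  lim(x→∞) f'(x)/g'(x) = lim(x→∞) (3·x^2 + 4·x)/(3)
  = ∞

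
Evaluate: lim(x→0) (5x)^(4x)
This is an exponential indeterminate form.

For exponential indeterminate forms, take the natural log:
  Let L = lim(x→0) (5x)^(4x)
  Then ln(L) = lim(x→0) [exponent × ln(base)]
  Evaluate using L'Hôpital or standard limits, then exponentiate.
  L = 1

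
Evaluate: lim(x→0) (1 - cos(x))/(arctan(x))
This is a 0/0 indeterminate form.

Apply L'Hôpital's rule: differentiate numerator and denominator separately.
  f(x) = 1 - cos(x)   ⇒   f'(x) = sin(x)
  g(x) = atan(x)   ⇒   g'(x) = 1/(x^2 + 1)
  lim(x→0) f'(x)/g'(x) = lim(x→0) (sin(x))/(1/(x^2 + 1))
  = 0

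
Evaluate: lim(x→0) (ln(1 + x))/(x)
This is a 0/0 indeterminate form.

Apply L'Hôpital's rule: differentiate numerator and denominator separately.
  f(x) = ln(x + 1)   ⇒   f'(x) = 1/(x + 1)
  g(x) = x   ⇒   g'(x) = 1
  lim(x→0) f'(x)/g'(x) = lim(x→0) (1/(x + 1))/(1)
  = 1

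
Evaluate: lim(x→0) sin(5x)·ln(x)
This is a 0·∞ indeterminate form.

Rewrite 0·∞ as a quotient (0/0 or ∞/∞ form), then apply L'Hôpital's rule:
  lim(x→0) sin(5x)·ln(x) = 0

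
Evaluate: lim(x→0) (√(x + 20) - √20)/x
This is a standard limit.

Factor or rationalize the expression:
  lim(x→0) (√(x + 20) - √20)/x = sqrt(5)/20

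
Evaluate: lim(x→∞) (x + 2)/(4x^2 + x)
This is an ∞/∞ indeterminate form.

Apply L'Hôpital's rule: differentiate numerator and denominator separately.
  f(x) = x + 2   ⇒   f'(x) = 1
  g(x) = 4·x^2 + x   ⇒   g'(x) = 8·x + 1
  lim(x→∞) f'(x)/g'(x) = lim(x→∞) (1)/(8·x + 1)
  = 0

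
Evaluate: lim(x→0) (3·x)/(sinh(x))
This is a 0/0 indeterminate form.

Apply L'Hôpital's rule: differentiate numerator and denominator separately.
  f(x) = 3·x   ⇒   f'(x) = 3
  g(x) = sinh(x)   ⇒   g'(x) = cosh(x)
  lim(x→0) f'(x)/g'(x) = lim(x→0) (3)/(cosh(x))
  = 3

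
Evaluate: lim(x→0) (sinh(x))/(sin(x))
This is a 0/0 indeterminate form.

Apply L'Hôpital's rule: differentiate numerator and denominator separately.
  f(x) = sinh(x)   ⇒   f'(x) = cosh(x)
  g(x) = sin(x)   ⇒   g'(x) = cos(x)
  lim(x→0) f'(x)/g'(x) = lim(x→0) (cosh(x))/(cos(x))
  = 1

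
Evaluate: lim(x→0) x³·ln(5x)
This is a 0·∞ indeterminate form.

Rewrite 0·∞ as a quotient (0/0 or ∞/∞ form), then apply L'Hôpital's rule:
  lim(x→0) x³·ln(5x) = 0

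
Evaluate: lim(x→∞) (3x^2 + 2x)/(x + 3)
This is an ∞/∞ indeterminate form.

Apply L'Hôpital's rule: differentiate numerator and denominator separately.
  f(x) = 3·x^2 + 2·x   ⇒   f'(x) = 6·x + 2
  g(x) = x + 3   ⇒   g'(x) = 1
  lim(x→∞) f'(x)/g'(x) = lim(x→∞) (6·x + 2)/(1)
  = ∞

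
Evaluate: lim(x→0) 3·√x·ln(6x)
This is a 0·∞ indeterminate form.

Rewrite 0·∞ as a quotient (0/0 or ∞/∞ form), then apply L'Hôpital's rule:
  lim(x→0) 3·√x·ln(6x) = 0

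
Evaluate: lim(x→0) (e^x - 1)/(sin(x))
This is a 0/0 indeterminate form.

Apply L'Hôpital's rule: differentiate numerator and denominator separately.
  f(x) = e^(x) - 1   ⇒   f'(x) = e^(x)
  g(x) = sin(x)   ⇒   g'(x) = cos(x)
  lim(x→0) f'(x)/g'(x) = lim(x→0) (e^(x))/(cos(x))
  = 1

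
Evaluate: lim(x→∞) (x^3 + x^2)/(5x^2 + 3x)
This is an ∞/∞ indeterminate form.

Apply L'Hôpital's rule: differentiate numerator and denominator separately.
  f(x) = x^3 + x^2   ⇒   f'(x) = 3·x^2 + 2·x
  g(x) = 5·x^2 + 3·x   ⇒   g'(x) = 10·x + 3
  lim(x→∞) f'(x)/g'(x) = lim(x→∞) (3·x^2 + 2·x)/(10·x + 3)
  = ∞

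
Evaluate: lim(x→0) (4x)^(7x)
This is an exponential indeterminate form.

For exponential indeterminate forms, take the natural log:
  Let L = lim(x→0) (4x)^(7x)
  Then ln(L) = lim(x→0) [exponent × ln(base)]
  Evaluate using L'Hôpital or standard limits, then exponentiate.
  L = 1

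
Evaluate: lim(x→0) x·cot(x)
This is a 0·∞ indeterminate form.

Rewrite 0·∞ as a quotient (0/0 or ∞/∞ form), then apply L'Hôpital's rule:
  lim(x→0) x·cot(x) = 1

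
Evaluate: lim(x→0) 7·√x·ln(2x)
This is a 0·∞ indeterminate form.

Rewrite 0·∞ as a quotient (0/0 or ∞/∞ form), then apply L'Hôpital's rule:
  lim(x→0) 7·√x·ln(2x) = 0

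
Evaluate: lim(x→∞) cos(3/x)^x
This is an exponential indeterminate form.

For exponential indeterminate forms, take the natural log:
  Let L = lim(x→∞) cos(3/x)^x
  Then ln(L) = lim(x→∞) [exponent × ln(base)]
  Evaluate using L'Hôpital or standard limits, then exponentiate.
  L = 1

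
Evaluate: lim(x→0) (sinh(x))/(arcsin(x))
This is a 0/0 indeterminate form.

Apply L'Hôpital's rule: differentiate numerator and denominator separately.
  f(x) = sinh(x)   ⇒   f'(x) = cosh(x)
  g(x) = asin(x)   ⇒   g'(x) = 1/sqrt(1 - x^2)
  lim(x→0) f'(x)/g'(x) = lim(x→0) (cosh(x))/(1/sqrt(1 - x^2))
  = 1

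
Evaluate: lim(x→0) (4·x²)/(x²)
This is a 0/0 indeterminate form.

Apply L'Hôpital's rule: differentiate numerator and denominator separately.
  f(x) = 4·x^2   ⇒   f'(x) = 8·x
  g(x) = x^2   ⇒   g'(x) = 2·x
  lim(x→0) f'(x)/g'(x) = lim(x→0) (8·x)/(2·x)
  = 4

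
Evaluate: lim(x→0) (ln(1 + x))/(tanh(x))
This is a 0/0 indeterminate form.

Apply L'Hôpital's rule: differentiate numerator and denominator separately.
  f(x) = ln(x + 1)   ⇒   f'(x) = 1/(x + 1)
  g(x) = tanh(x)   ⇒   g'(x) = 1 - tanh(x)^2
  lim(x→0) f'(x)/g'(x) = lim(x→0) (1/(x + 1))/(1 - tanh(x)^2)
  = 1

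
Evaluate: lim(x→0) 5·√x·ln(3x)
This is a 0·∞ indeterminate form.

Rewrite 0·∞ as a quotient (0/0 or ∞/∞ form), then apply L'Hôpital's rule:
  lim(x→0) 5·√x·ln(3x) = 0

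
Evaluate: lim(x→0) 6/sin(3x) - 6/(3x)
This is an ∞-∞ indeterminate form.

Combine fractions or rationalize to convert ∞-∞ to 0/0 form:
  lim(x→0) 6/sin(3x) - 6/(3x) = 0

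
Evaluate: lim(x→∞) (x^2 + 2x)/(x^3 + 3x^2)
This is an ∞/∞ indeterminate form.

Apply L'Hôpital's rule: differentiate numerator and denominator separately.
  f(x) = x^2 + 2·x   ⇒   f'(x) = 2·x + 2
  g(x) = x^3 + 3·x^2   ⇒   g'(x) = 3·x^2 + 6·x
  lim(x→∞) f'(x)/g'(x) = lim(x→∞) (2·x + 2)/(3·x^2 + 6·x)
  = 0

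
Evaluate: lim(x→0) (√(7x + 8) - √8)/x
This is a standard limit.

Factor or rationalize the expression:
  lim(x→0) (√(7x + 8) - √8)/x = 7·sqrt(2)/8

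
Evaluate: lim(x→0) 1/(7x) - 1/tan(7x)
This is an ∞-∞ indeterminate form.

Combine fractions or rationalize to convert ∞-∞ to 0/0 form:
  lim(x→0) 1/(7x) - 1/tan(7x) = 0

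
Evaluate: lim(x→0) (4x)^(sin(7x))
This is an exponential indeterminate form.

For exponential indeterminate forms, take the natural log:
  Let L = lim(x→0) (4x)^(sin(7x))
  Then ln(L) = lim(x→0) [exponent × ln(base)]
  Evaluate using L'Hôpital or standard limits, then exponentiate.
  L = 1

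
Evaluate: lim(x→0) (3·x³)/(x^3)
This is a 0/0 indeterminate form.

Apply L'Hôpital's rule: differentiate numerator and denominator separately.
  f(x) = 3·x^3   ⇒   f'(x) = 9·x^2
  g(x) = x^3   ⇒   g'(x) = 3·x^2
  lim(x→0) f'(x)/g'(x) = lim(x→0) (9·x^2)/(3·x^2)
  = 3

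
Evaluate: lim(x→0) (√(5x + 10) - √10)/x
This is a standard limit.

Factor or rationalize the expression:
  lim(x→0) (√(5x + 10) - √10)/x = sqrt(10)/4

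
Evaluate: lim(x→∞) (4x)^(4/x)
This is an exponential indeterminate form.

For exponential indeterminate forms, take the natural log:
  Let L = lim(x→∞) (4x)^(4/x)
  Then ln(L) = lim(x→∞) [exponent × ln(base)]
  Evaluate using L'Hôpital or standard limits, then exponentiate.
  L = 1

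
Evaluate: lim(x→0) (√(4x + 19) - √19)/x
This is a standard limit.

Factor or rationalize the expression:
  lim(x→0) (√(4x + 19) - √19)/x = 2·sqrt(19)/19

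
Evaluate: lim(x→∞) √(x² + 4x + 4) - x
This is an ∞-∞ indeterminate form.

Combine fractions or rationalize to convert ∞-∞ to 0/0 form:
  lim(x→∞) √(x² + 4x + 4) - x = 2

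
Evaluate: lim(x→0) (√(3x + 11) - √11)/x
This is a standard limit.

Factor or rationalize the expression:
  lim(x→0) (√(3x + 11) - √11)/x = 3·sqrt(11)/22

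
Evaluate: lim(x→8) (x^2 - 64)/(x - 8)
This is a standard limit.

Factor or rationalize the expression:
  lim(x→8) (x^2 - 64)/(x - 8) = 16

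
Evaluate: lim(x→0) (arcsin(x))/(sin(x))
This is a 0/0 indeterminate form.

Apply L'Hôpital's rule: differentiate numerator and denominator separately.
  f(x) = asin(x)   ⇒   f'(x) = 1/sqrt(1 - x^2)
  g(x) = sin(x)   ⇒   g'(x) = cos(x)
  lim(x→0) f'(x)/g'(x) = lim(x→0) (1/sqrt(1 - x^2))/(cos(x))
  = 1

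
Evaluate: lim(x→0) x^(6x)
This is an exponential indeterminate form.

For exponential indeterminate forms, take the natural log:
  Let L = lim(x→0) x^(6x)
  Then ln(L) = lim(x→0) [exponent × ln(base)]
  Evaluate using L'Hôpital or standard limits, then exponentiate.
  L = 1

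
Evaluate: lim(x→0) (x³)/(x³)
This is a 0/0 indeterminate form.

Apply L'Hôpital's rule: differentiate numerator and denominator separately.
  f(x) = x^3   ⇒   f'(x) = 3·x^2
  g(x) = x^3   ⇒   g'(x) = 3·x^2
  lim(x→0) f'(x)/g'(x) = lim(x→0) (3·x^2)/(3·x^2)
  = 1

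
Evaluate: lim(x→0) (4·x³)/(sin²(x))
This is a 0/0 indeterminate form.

Apply L'Hôpital's rule: differentiate numerator and denominator separately.
  f(x) = 4·x^3   ⇒   f'(x) = 12·x^2
  g(x) = sin(x)^2   ⇒   g'(x) = 2·sin(x)·cos(x)
  lim(x→0) f'(x)/g'(x) = lim(x→0) (12·x^2)/(2·sin(x)·cos(x))
  = 0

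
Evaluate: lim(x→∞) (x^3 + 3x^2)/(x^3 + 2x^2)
This is an ∞/∞ indeterminate form.

Apply L'Hôpital's rule: differentiate numerator and denominator separately.
  f(x) = x^3 + 3·x^2   ⇒   f'(x) = 3·x^2 + 6·x
  g(x) = x^3 + 2·x^2   ⇒   g'(x) = 3·x^2 + 4·x
  lim(x→∞) f'(x)/g'(x) = lim(x→∞) (3·x^2 + 6·x)/(3·x^2 + 4·x)
  = 1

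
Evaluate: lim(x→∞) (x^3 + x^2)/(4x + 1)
This is an ∞/∞ indeterminate form.

Apply L'Hôpital's rule: differentiate numerator and denominator separately.
  f(x) = x^3 + x^2   ⇒   f'(x) = 3·x^2 + 2·x
  g(x) = 4·x + 1   ⇒   g'(x) = 4
  lim(x→∞) f'(x)/g'(x) = lim(x→∞) (3·x^2 + 2·x)/(4)
  = ∞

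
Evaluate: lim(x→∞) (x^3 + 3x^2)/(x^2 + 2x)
This is an ∞/∞ indeterminate form.

Apply L'Hôpital's rule: differentiate numerator and denominator separately.
  f(x) = x^3 + 3·x^2   ⇒   f'(x) = 3·x^2 + 6·x
  g(x) = x^2 + 2·x   ⇒   g'(x) = 2·x + 2
  lim(x→∞) f'(x)/g'(x) = lim(x→∞) (3·x^2 + 6·x)/(2·x + 2)
  = ∞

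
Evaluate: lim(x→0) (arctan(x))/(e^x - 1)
This is a 0/0 indeterminate form.

Apply L'Hôpital's rule: differentiate numerator and denominator separately.
  f(x) = atan(x)   ⇒   f'(x) = 1/(x^2 + 1)
  g(x) = e^(x) - 1   ⇒   g'(x) = e^(x)
  lim(x→0) f'(x)/g'(x) = lim(x→0) (1/(x^2 + 1))/(e^(x))
  = 1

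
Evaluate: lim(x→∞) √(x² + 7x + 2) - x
This is an ∞-∞ indeterminate form.

Combine fractions or rationalize to convert ∞-∞ to 0/0 form:
  lim(x→∞) √(x² + 7x + 2) - x = 7/2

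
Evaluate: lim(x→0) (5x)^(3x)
This is an exponential indeterminate form.

For exponential indeterminate forms, take the natural log:
  Let L = lim(x→0) (5x)^(3x)
  Then ln(L) = lim(x→0) [exponent × ln(base)]
  Evaluate using L'Hôpital or standard limits, then exponentiate.
  L = 1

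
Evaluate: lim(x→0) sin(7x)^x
This is an exponential indeterminate form.

For exponential indeterminate forms, take the natural log:
  Let L = lim(x→0) sin(7x)^x
  Then ln(L) = lim(x→0) [exponent × ln(base)]
  Evaluate using L'Hôpital or standard limits, then exponentiate.
  L = 1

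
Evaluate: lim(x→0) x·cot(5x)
This is a 0·∞ indeterminate form.

Rewrite 0·∞ as a quotient (0/0 or ∞/∞ form), then apply L'Hôpital's rule:
  lim(x→0) x·cot(5x) = 1/5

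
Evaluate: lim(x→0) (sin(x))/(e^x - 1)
This is a 0/0 indeterminate form.

Apply L'Hôpital's rule: differentiate numerator and denominator separately.
  f(x) = sin(x)   ⇒   f'(x) = cos(x)
  g(x) = e^(x) - 1   ⇒   g'(x) = e^(x)
  lim(x→0) f'(x)/g'(x) = lim(x→0) (cos(x))/(e^(x))
  = 1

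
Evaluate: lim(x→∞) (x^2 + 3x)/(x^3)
This is an ∞/∞ indeterminate form.

Apply L'Hôpital's rule: differentiate numerator and denominator separately.
  f(x) = x^2 + 3·x   ⇒   f'(x) = 2·x + 3
  g(x) = x^3   ⇒   g'(x) = 3·x^2
  lim(x→∞) f'(x)/g'(x) = lim(x→∞) (2·x + 3)/(3·x^2)
  = 0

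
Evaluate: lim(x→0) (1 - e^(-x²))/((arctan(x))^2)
This is a 0/0 indeterminate form.

Apply L'Hôpital's rule: differentiate numerator and denominator separately.
  f(x) = 1 - e^(-x^2)   ⇒   f'(x) = 2·x·e^(-x^2)
  g(x) = atan(x)^2   ⇒   g'(x) = 2·atan(x)/(x^2 + 1)
  lim(x→0) f'(x)/g'(x) = lim(x→0) (2·x·e^(-x^2))/(2·atan(x)/(x^2 + 1))
  = 1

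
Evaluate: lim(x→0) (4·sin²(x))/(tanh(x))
This is a 0/0 indeterminate form.

Apply L'Hôpital's rule: differentiate numerator and denominator separately.
  f(x) = 4·sin(x)^2   ⇒   f'(x) = 8·sin(x)·cos(x)
  g(x) = tanh(x)   ⇒   g'(x) = 1 - tanh(x)^2
  lim(x→0) f'(x)/g'(x) = lim(x→0) (8·sin(x)·cos(x))/(1 - tanh(x)^2)
  = 0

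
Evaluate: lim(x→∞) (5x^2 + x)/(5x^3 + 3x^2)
This is an ∞/∞ indeterminate form.

Apply L'Hôpital's rule: differentiate numerator and denominator separately.
  f(x) = 5·x^2 + x   ⇒   f'(x) = 10·x + 1
  g(x) = 5·x^3 + 3·x^2   ⇒   g'(x) = 15·x^2 + 6·x
  lim(x→∞) f'(x)/g'(x) = lim(x→∞) (10·x + 1)/(15·x^2 + 6·x)
  = 0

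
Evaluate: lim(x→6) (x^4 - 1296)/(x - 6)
This is a standard limit.

Factor or rationalize the expression:
  lim(x→6) (x^4 - 1296)/(x - 6) = 864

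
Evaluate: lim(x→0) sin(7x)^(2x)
This is an exponential indeterminate form.

For exponential indeterminate forms, take the natural log:
  Let L = lim(x→0) sin(7x)^(2x)
  Then ln(L) = lim(x→0) [exponent × ln(base)]
  Evaluate using L'Hôpital or standard limits, then exponentiate.
  L = 1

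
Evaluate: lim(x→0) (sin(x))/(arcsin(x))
This is a 0/0 indeterminate form.

Apply L'Hôpital's rule: differentiate numerator and denominator separately.
  f(x) = sin(x)   ⇒   f'(x) = cos(x)
  g(x) = asin(x)   ⇒   g'(x) = 1/sqrt(1 - x^2)
  lim(x→0) f'(x)/g'(x) = lim(x→0) (cos(x))/(1/sqrt(1 - x^2))
  = 1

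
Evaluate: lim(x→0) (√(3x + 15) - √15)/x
This is a standard limit.

Factor or rationalize the expression:
  lim(x→0) (√(3x + 15) - √15)/x = sqrt(15)/10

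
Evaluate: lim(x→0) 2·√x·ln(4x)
This is a 0·∞ indeterminate form.

Rewrite 0·∞ as a quotient (0/0 or ∞/∞ form), then apply L'Hôpital's rule:
  lim(x→0) 2·√x·ln(4x) = 0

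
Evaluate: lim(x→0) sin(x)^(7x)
This is an exponential indeterminate form.

For exponential indeterminate forms, take the natural log:
  Let L = lim(x→0) sin(x)^(7x)
  Then ln(L) = lim(x→0) [exponent × ln(base)]
  Evaluate using L'Hôpital or standard limits, then exponentiate.
  L = 1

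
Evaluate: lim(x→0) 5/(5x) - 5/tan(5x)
This is an ∞-∞ indeterminate form.

Combine fractions or rationalize to convert ∞-∞ to 0/0 form:
  lim(x→0) 5/(5x) - 5/tan(5x) = 0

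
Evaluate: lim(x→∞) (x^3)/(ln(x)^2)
This is an ∞/∞ indeterminate form.

Apply L'Hôpital's rule: differentiate numerator and denominator separately.
  f(x) = x^3   ⇒   f'(x) = 3·x^2
  g(x) = ln(x)^2   ⇒   g'(x) = 2·ln(x)/x
  lim(x→∞) f'(x)/g'(x) = lim(x→∞) (3·x^2)/(2·ln(x)/x)
  = ∞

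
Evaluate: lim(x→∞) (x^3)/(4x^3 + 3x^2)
This is an ∞/∞ indeterminate form.

Apply L'Hôpital's rule: differentiate numerator and denominator separately.
  f(x) = x^3   ⇒   f'(x) = 3·x^2
  g(x) = 4·x^3 + 3·x^2   ⇒   g'(x) = 12·x^2 + 6·x
  lim(x→∞) f'(x)/g'(x) = lim(x→∞) (3·x^2)/(12·x^2 + 6·x)
  = 1/4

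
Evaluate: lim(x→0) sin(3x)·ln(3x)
This is a 0·∞ indeterminate form.

Rewrite 0·∞ as a quotient (0/0 or ∞/∞ form), then apply L'Hôpital's rule:
  lim(x→0) sin(3x)·ln(3x) = 0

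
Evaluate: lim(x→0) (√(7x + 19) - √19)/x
This is a standard limit.

Factor or rationalize the expression:
  lim(x→0) (√(7x + 19) - √19)/x = 7·sqrt(19)/38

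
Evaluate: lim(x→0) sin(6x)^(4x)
This is an exponential indeterminate form.

For exponential indeterminate forms, take the natural log:
  Let L = lim(x→0) sin(6x)^(4x)
  Then ln(L) = lim(x→0) [exponent × ln(base)]
  Evaluate using L'Hôpital or standard limits, then exponentiate.
  L = 1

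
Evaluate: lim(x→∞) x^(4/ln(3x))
This is an exponential indeterminate form.

For exponential indeterminate forms, take the natural log:
  Let L = lim(x→∞) x^(4/ln(3x))
  Then ln(L) = lim(x→∞) [exponent × ln(base)]
  Evaluate using L'Hôpital or standard limits, then exponentiate.
  L = e^(4)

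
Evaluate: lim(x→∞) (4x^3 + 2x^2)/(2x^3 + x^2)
This is an ∞/∞ indeterminate form.

Apply L'Hôpital's rule: differentiate numerator and denominator separately.
  f(x) = 4·x^3 + 2·x^2   ⇒   f'(x) = 12·x^2 + 4·x
  g(x) = 2·x^3 + x^2   ⇒   g'(x) = 6·x^2 + 2·x
  lim(x→∞) f'(x)/g'(x) = lim(x→∞) (12·x^2 + 4·x)/(6·x^2 + 2·x)
  = 2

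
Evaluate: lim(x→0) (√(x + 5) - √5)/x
This is a standard limit.

Factor or rationalize the expression:
  lim(x→0) (√(x + 5) - √5)/x = sqrt(5)/10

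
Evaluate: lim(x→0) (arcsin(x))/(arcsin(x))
This is a 0/0 indeterminate form.

Apply L'Hôpital's rule: differentiate numerator and denominator separately.
  f(x) = asin(x)   ⇒   f'(x) = 1/sqrt(1 - x^2)
  g(x) = asin(x)   ⇒   g'(x) = 1/sqrt(1 - x^2)
  lim(x→0) f'(x)/g'(x) = lim(x→0) (1/sqrt(1 - x^2))/(1/sqrt(1 - x^2))
  = 1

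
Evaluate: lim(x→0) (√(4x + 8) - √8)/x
This is a standard limit.

Factor or rationalize the expression:
  lim(x→0) (√(4x + 8) - √8)/x = sqrt(2)/2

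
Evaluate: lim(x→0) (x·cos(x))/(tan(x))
This is a 0/0 indeterminate form.

Apply L'Hôpital's rule: differentiate numerator and denominator separately.
  f(x) = x·cos(x)   ⇒   f'(x) = -x·sin(x) + cos(x)
  g(x) = tan(x)   ⇒   g'(x) = tan(x)^2 + 1
  lim(x→0) f'(x)/g'(x) = lim(x→0) (-x·sin(x) + cos(x))/(tan(x)^2 + 1)
  = 1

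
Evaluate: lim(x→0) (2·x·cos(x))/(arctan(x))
This is a 0/0 indeterminate form.

Apply L'Hôpital's rule: differentiate numerator and denominator separately.
  f(x) = 2·x·cos(x)   ⇒   f'(x) = -2·x·sin(x) + 2·cos(x)
  g(x) = atan(x)   ⇒   g'(x) = 1/(x^2 + 1)
  lim(x→0) f'(x)/g'(x) = lim(x→0) (-2·x·sin(x) + 2·cos(x))/(1/(x^2 + 1))
  = 2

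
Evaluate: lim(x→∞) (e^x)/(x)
This is an ∞/∞ indeterminate form.

Apply L'Hôpital's rule: differentiate numerator and denominator separately.
  f(x) = e^(x)   ⇒   f'(x) = e^(x)
  g(x) = x   ⇒   g'(x) = 1
  lim(x→∞) f'(x)/g'(x) = lim(x→∞) (e^(x))/(1)
  = ∞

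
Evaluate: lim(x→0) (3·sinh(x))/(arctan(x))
This is a 0/0 indeterminate form.

Apply L'Hôpital's rule: differentiate numerator and denominator separately.
  f(x) = 3·sinh(x)   ⇒   f'(x) = 3·cosh(x)
  g(x) = atan(x)   ⇒   g'(x) = 1/(x^2 + 1)
  lim(x→0) f'(x)/g'(x) = lim(x→0) (3·cosh(x))/(1/(x^2 + 1))
  = 3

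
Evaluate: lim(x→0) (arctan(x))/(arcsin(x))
This is a 0/0 indeterminate form.

Apply L'Hôpital's rule: differentiate numerator and denominator separately.
  f(x) = atan(x)   ⇒   f'(x) = 1/(x^2 + 1)
  g(x) = asin(x)   ⇒   g'(x) = 1/sqrt(1 - x^2)
  lim(x→0) f'(x)/g'(x) = lim(x→0) (1/(x^2 + 1))/(1/sqrt(1 - x^2))
  = 1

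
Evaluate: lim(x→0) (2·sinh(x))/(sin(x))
This is a 0/0 indeterminate form.

Apply L'Hôpital's rule: differentiate numerator and denominator separately.
  f(x) = 2·sinh(x)   ⇒   f'(x) = 2·cosh(x)
  g(x) = sin(x)   ⇒   g'(x) = cos(x)
  lim(x→0) f'(x)/g'(x) = lim(x→0) (2·cosh(x))/(cos(x))
  = 2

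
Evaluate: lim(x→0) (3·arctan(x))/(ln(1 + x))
This is a 0/0 indeterminate form.

Apply L'Hôpital's rule: differentiate numerator and denominator separately.
  f(x) = 3·atan(x)   ⇒   f'(x) = 3/(x^2 + 1)
  g(x) = ln(x + 1)   ⇒   g'(x) = 1/(x + 1)
  lim(x→0) f'(x)/g'(x) = lim(x→0) (3/(x^2 + 1))/(1/(x + 1))
  = 3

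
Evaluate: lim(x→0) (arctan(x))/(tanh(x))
This is a 0/0 indeterminate form.

Apply L'Hôpital's rule: differentiate numerator and denominator separately.
  f(x) = atan(x)   ⇒   f'(x) = 1/(x^2 + 1)
  g(x) = tanh(x)   ⇒   g'(x) = 1 - tanh(x)^2
  lim(x→0) f'(x)/g'(x) = lim(x→0) (1/(x^2 + 1))/(1 - tanh(x)^2)
  = 1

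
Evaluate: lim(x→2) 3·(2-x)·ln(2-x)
This is a 0·∞ indeterminate form.

Rewrite 0·∞ as a quotient (0/0 or ∞/∞ form), then apply L'Hôpital's rule:
  lim(x→2) 3·(2-x)·ln(2-x) = 0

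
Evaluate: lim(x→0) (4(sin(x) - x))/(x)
This is a 0/0 indeterminate form.

Apply L'Hôpital's rule: differentiate numerator and denominator separately.
  f(x) = -4·x + 4·sin(x)   ⇒   f'(x) = 4·cos(x) - 4
  g(x) = x   ⇒   g'(x) = 1
  lim(x→0) f'(x)/g'(x) = lim(x→0) (4·cos(x) - 4)/(1)
  = 0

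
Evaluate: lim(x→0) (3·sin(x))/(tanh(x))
This is a 0/0 indeterminate form.

Apply L'Hôpital's rule: differentiate numerator and denominator separately.
  f(x) = 3·sin(x)   ⇒   f'(x) = 3·cos(x)
  g(x) = tanh(x)   ⇒   g'(x) = 1 - tanh(x)^2
  lim(x→0) f'(x)/g'(x) = lim(x→0) (3·cos(x))/(1 - tanh(x)^2)
  = 3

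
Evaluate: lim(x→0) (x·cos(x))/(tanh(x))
This is a 0/0 indeterminate form.

Apply L'Hôpital's rule: differentiate numerator and denominator separately.
  f(x) = x·cos(x)   ⇒   f'(x) = -x·sin(x) + cos(x)
  g(x) = tanh(x)   ⇒   g'(x) = 1 - tanh(x)^2
  lim(x→0) f'(x)/g'(x) = lim(x→0) (-x·sin(x) + cos(x))/(1 - tanh(x)^2)
  = 1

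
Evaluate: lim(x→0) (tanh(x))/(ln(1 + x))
This is a 0/0 indeterminate form.

Apply L'Hôpital's rule: differentiate numerator and denominator separately.
  f(x) = tanh(x)   ⇒   f'(x) = 1 - tanh(x)^2
  g(x) = ln(x + 1)   ⇒   g'(x) = 1/(x + 1)
  lim(x→0) f'(x)/g'(x) = lim(x→0) (1 - tanh(x)^2)/(1/(x + 1))
  = 1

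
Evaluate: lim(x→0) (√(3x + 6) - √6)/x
This is a standard limit.

Factor or rationalize the expression:
  lim(x→0) (√(3x + 6) - √6)/x = sqrt(6)/4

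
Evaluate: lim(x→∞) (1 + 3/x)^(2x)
This is an exponential indeterminate form.

For exponential indeterminate forms, take the natural log:
  Let L = lim(x→∞) (1 + 3/x)^(2x)
  Then ln(L) = lim(x→∞) [exponent × ln(base)]
  Evaluate using L'Hôpital or standard limits, then exponentiate.
  L = e^(6)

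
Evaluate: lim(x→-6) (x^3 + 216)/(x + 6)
This is a standard limit.

Factor or rationalize the expression:
  lim(x→-6) (x^3 + 216)/(x + 6) = 108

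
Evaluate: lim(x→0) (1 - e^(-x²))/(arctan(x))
This is a 0/0 indeterminate form.

Apply L'Hôpital's rule: differentiate numerator and denominator separately.
  f(x) = 1 - e^(-x^2)   ⇒   f'(x) = 2·x·e^(-x^2)
  g(x) = atan(x)   ⇒   g'(x) = 1/(x^2 + 1)
  lim(x→0) f'(x)/g'(x) = lim(x→0) (2·x·e^(-x^2))/(1/(x^2 + 1))
  = 0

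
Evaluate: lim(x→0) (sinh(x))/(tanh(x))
This is a 0/0 indeterminate form.

Apply L'Hôpital's rule: differentiate numerator and denominator separately.
  f(x) = sinh(x)   ⇒   f'(x) = cosh(x)
  g(x) = tanh(x)   ⇒   g'(x) = 1 - tanh(x)^2
  lim(x→0) f'(x)/g'(x) = lim(x→0) (cosh(x))/(1 - tanh(x)^2)
  = 1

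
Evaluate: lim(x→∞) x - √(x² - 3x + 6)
This is an ∞-∞ indeterminate form.

Combine fractions or rationalize to convert ∞-∞ to 0/0 form:
  lim(x→∞) x - √(x² - 3x + 6) = 3/2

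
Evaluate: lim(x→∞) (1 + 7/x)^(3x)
This is an exponential indeterminate form.

For exponential indeterminate forms, take the natural log:
  Let L = lim(x→∞) (1 + 7/x)^(3x)
  Then ln(L) = lim(x→∞) [exponent × ln(base)]
  Evaluate using L'Hôpital or standard limits, then exponentiate.
  L = e^(21)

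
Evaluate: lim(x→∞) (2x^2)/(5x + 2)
This is an ∞/∞ indeterminate form.

Apply L'Hôpital's rule: differentiate numerator and denominator separately.
  f(x) = 2·x^2   ⇒   f'(x) = 4·x
  g(x) = 5·x + 2   ⇒   g'(x) = 5
  lim(x→∞) f'(x)/g'(x) = lim(x→∞) (4·x)/(5)
  = ∞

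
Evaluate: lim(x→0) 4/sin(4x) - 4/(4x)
This is an ∞-∞ indeterminate form.

Combine fractions or rationalize to convert ∞-∞ to 0/0 form:
  lim(x→0) 4/sin(4x) - 4/(4x) = 0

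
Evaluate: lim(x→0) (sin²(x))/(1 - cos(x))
This is a 0/0 indeterminate form.

Apply L'Hôpital's rule: differentiate numerator and denominator separately.
  f(x) = sin(x)^2   ⇒   f'(x) = 2·sin(x)·cos(x)
  g(x) = 1 - cos(x)   ⇒   g'(x) = sin(x)
  lim(x→0) f'(x)/g'(x) = lim(x→0) (2·sin(x)·cos(x))/(sin(x))
  = 2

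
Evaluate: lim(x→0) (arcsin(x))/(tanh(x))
This is a 0/0 indeterminate form.

Apply L'Hôpital's rule: differentiate numerator and denominator separately.
  f(x) = asin(x)   ⇒   f'(x) = 1/sqrt(1 - x^2)
  g(x) = tanh(x)   ⇒   g'(x) = 1 - tanh(x)^2
  lim(x→0) f'(x)/g'(x) = lim(x→0) (1/sqrt(1 - x^2))/(1 - tanh(x)^2)
  = 1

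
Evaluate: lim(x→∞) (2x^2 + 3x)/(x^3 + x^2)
This is an ∞/∞ indeterminate form.

Apply L'Hôpital's rule: differentiate numerator and denominator separately.
  f(x) = 2·x^2 + 3·x   ⇒   f'(x) = 4·x + 3
  g(x) = x^3 + x^2   ⇒   g'(x) = 3·x^2 + 2·x
  lim(x→∞) f'(x)/g'(x) = lim(x→∞) (4·x + 3)/(3·x^2 + 2·x)
  = 0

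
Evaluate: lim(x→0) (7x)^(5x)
This is an exponential indeterminate form.

For exponential indeterminate forms, take the natural log:
  Let L = lim(x→0) (7x)^(5x)
  Then ln(L) = lim(x→0) [exponent × ln(base)]
  Evaluate using L'Hôpital or standard limits, then exponentiate.
  L = 1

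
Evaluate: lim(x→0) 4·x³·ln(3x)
This is a 0·∞ indeterminate form.

Rewrite 0·∞ as a quotient (0/0 or ∞/∞ form), then apply L'Hôpital's rule:
  lim(x→0) 4·x³·ln(3x) = 0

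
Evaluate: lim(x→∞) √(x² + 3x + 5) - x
This is an ∞-∞ indeterminate form.

Combine fractions or rationalize to convert ∞-∞ to 0/0 form:
  lim(x→∞) √(x² + 3x + 5) - x = 3/2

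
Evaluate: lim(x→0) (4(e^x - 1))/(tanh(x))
This is a 0/0 indeterminate form.

Apply L'Hôpital's rule: differentiate numerator and denominator separately.
  f(x) = 4·e^(x) - 4   ⇒   f'(x) = 4·e^(x)
  g(x) = tanh(x)   ⇒   g'(x) = 1 - tanh(x)^2
  lim(x→0) f'(x)/g'(x) = lim(x→0) (4·e^(x))/(1 - tanh(x)^2)
  = 4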